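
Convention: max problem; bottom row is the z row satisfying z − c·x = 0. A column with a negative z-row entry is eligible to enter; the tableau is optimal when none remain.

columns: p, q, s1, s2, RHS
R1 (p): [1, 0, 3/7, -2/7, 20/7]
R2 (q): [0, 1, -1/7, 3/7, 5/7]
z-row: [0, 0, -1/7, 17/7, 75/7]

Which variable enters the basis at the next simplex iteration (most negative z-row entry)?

s1

Negative z-row entries: s1: -1/7.
The most negative is -1/7 in column s1, so s1 enters.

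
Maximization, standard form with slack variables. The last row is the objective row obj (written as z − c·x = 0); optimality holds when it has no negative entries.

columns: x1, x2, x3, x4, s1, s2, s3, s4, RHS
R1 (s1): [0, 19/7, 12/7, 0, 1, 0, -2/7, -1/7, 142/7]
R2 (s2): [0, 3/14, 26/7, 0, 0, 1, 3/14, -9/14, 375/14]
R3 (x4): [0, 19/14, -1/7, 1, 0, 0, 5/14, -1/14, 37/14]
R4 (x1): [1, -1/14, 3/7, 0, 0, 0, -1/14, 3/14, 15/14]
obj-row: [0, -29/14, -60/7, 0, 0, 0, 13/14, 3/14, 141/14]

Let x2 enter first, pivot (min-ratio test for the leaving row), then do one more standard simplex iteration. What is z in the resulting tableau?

Ratio test on column x2 — row 1: (142/7)/(19/7) = 142/19; row 2: (375/14)/(3/14) = 125; row 3: (37/14)/(19/14) = 37/19; row 4: entry -1/14 ≤ 0. Minimum is 37/19 at row 3 (x4 leaves); pivot element 19/14.
Pivot on row 3; the obj-row RHS becomes 141/14 − (-29/14)·(37/19) = 268/19.
Next entering variable (most negative obj-row entry -167/19): x3.
Ratio test on column x3 — row 1: 15/2 = 15/2; row 2: (501/19)/(71/19) = 501/71; row 3: entry -2/19 ≤ 0; row 4: (23/19)/(8/19) = 23/8. Minimum is 23/8 at row 4 (x1 leaves); pivot element 8/19.
After the second pivot the obj-row RHS is 268/19 − (-167/19)·(23/8) = 315/8.

315/8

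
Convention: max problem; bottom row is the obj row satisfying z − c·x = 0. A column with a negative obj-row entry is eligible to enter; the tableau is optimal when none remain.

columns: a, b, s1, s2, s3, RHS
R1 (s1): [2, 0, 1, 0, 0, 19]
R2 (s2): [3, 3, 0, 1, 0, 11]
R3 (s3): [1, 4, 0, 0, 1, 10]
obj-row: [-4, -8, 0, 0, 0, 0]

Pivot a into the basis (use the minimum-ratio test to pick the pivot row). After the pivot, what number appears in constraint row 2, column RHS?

Ratio test on column a — row 1: 19/2 = 19/2; row 2: 11/3 = 11/3; row 3: 10/1 = 10. Minimum is 11/3 at row 2 (s2 leaves); pivot element 3.
Divide row 2 by 3; eliminate column a from the other rows.
In the new row 2, the RHS entry is the old entry divided by the pivot: 11/3 = 11/3.

11/3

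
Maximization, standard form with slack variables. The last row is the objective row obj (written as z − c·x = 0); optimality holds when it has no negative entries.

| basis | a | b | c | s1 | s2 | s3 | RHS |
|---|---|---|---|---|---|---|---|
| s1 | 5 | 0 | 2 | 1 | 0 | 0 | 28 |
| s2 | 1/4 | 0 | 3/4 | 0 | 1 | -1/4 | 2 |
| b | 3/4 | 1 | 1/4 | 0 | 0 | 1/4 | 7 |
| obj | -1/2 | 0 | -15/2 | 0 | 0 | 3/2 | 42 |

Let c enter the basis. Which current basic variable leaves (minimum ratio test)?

s2

Column c entries and ratios — s1: 28/2 = 14; s2: 2/(3/4) = 8/3; b: 7/(1/4) = 28.
Smallest ratio is 8/3 in the row of s2, so s2 leaves.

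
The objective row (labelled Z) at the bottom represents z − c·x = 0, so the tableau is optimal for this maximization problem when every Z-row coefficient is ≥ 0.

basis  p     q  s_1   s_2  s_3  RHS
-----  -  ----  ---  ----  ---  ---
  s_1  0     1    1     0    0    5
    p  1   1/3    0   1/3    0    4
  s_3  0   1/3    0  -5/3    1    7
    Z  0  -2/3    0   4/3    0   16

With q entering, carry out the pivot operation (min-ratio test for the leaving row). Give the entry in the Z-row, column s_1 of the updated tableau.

Ratio test on column q — row 1: 5/1 = 5; row 2: 4/(1/3) = 12; row 3: 7/(1/3) = 21. Minimum is 5 at row 1 (s_1 leaves); pivot element 1.
Divide row 1 by 1; eliminate column q from the other rows.
Z-row update in column s_1: 0 − (-2/3)·1 = 2/3.

2/3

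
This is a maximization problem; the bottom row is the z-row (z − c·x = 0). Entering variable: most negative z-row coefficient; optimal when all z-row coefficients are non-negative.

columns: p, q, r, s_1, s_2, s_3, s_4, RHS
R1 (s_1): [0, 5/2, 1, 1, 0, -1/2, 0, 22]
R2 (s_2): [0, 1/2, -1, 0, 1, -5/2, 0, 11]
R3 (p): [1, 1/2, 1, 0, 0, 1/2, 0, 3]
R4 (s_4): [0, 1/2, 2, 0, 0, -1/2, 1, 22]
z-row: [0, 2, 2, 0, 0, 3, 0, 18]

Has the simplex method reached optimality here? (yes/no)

yes

Every z-row coefficient is ≥ 0, so the tableau is optimal.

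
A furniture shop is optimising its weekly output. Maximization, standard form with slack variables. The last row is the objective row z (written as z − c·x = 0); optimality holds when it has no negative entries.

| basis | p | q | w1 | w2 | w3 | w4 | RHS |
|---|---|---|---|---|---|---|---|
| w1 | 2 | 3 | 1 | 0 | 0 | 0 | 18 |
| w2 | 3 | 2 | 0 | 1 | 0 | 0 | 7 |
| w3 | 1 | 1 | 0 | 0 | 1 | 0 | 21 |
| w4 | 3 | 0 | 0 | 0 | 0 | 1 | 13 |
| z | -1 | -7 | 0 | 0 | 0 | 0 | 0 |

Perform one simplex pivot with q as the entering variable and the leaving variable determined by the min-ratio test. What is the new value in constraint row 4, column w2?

0

Ratio test on column q — row 1: 18/3 = 6; row 2: 7/2 = 7/2; row 3: 21/1 = 21; row 4: entry 0 ≤ 0. Minimum is 7/2 at row 2 (w2 leaves); pivot element 2.
Divide row 2 by 2; eliminate column q from the other rows.
Row 4 update in column w2: 0 − 0·(1/2) = 0.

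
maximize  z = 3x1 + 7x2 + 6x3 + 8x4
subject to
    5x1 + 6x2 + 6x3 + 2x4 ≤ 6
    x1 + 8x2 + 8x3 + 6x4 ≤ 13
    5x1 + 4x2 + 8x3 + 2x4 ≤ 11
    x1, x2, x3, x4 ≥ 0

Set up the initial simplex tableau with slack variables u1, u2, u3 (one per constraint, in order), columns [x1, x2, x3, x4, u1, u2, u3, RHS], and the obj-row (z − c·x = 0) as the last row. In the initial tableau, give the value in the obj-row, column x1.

-3

The obj-row carries the negated objective coefficients: the x1 entry is -3.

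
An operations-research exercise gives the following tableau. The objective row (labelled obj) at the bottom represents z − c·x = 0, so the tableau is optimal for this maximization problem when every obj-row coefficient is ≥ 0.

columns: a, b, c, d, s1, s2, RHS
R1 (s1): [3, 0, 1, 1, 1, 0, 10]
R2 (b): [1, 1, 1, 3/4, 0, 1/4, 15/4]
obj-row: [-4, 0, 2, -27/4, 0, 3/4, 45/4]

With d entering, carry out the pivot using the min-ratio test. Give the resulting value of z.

45

Ratio test on column d — row 1: 10/1 = 10; row 2: (15/4)/(3/4) = 5. Minimum is 5 at row 2 (b leaves); pivot element 3/4.
Pivot on row 2; the obj-row RHS becomes 45/4 − (-27/4)·5 = 45.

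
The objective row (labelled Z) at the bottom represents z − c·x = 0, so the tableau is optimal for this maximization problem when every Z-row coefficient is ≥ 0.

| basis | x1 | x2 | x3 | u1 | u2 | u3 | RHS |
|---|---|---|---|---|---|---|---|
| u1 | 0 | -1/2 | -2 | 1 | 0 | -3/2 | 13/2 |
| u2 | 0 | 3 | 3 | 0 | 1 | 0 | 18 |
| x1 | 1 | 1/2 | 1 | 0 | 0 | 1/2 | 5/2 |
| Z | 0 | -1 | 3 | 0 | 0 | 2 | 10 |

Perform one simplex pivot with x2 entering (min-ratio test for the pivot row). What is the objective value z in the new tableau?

Ratio test on column x2 — row 1: entry -1/2 ≤ 0; row 2: 18/3 = 6; row 3: (5/2)/(1/2) = 5. Minimum is 5 at row 3 (x1 leaves); pivot element 1/2.
Pivot on row 3; the Z-row RHS becomes 10 − (-1)·5 = 15.

15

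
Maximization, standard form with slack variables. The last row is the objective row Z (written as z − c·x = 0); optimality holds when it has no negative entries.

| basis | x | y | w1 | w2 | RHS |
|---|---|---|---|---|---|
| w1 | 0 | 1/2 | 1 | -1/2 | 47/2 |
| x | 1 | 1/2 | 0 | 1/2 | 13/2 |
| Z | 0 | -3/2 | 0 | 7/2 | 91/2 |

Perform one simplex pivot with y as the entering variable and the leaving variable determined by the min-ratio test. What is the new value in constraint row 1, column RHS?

17

Ratio test on column y — row 1: (47/2)/(1/2) = 47; row 2: (13/2)/(1/2) = 13. Minimum is 13 at row 2 (x leaves); pivot element 1/2.
Divide row 2 by 1/2; eliminate column y from the other rows.
Row 1 update in column RHS: 47/2 − (1/2)·13 = 17.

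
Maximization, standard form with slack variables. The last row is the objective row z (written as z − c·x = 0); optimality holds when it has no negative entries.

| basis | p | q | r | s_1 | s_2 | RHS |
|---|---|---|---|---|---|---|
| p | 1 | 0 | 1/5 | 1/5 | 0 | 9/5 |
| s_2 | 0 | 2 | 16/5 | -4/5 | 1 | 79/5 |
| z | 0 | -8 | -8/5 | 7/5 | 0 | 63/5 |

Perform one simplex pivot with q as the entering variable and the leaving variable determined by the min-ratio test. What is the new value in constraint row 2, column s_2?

1/2

Ratio test on column q — row 1: entry 0 ≤ 0; row 2: (79/5)/2 = 79/10. Minimum is 79/10 at row 2 (s_2 leaves); pivot element 2.
Divide row 2 by 2; eliminate column q from the other rows.
In the new row 2, the s_2 entry is the old entry divided by the pivot: 1/2 = 1/2.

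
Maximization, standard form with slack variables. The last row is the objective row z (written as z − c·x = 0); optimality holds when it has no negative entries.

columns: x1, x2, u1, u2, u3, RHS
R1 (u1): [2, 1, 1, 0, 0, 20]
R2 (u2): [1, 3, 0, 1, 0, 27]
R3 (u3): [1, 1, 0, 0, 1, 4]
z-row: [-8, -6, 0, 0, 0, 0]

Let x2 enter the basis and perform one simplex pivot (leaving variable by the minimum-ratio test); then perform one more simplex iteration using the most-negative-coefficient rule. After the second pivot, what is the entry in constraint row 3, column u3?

Ratio test on column x2 — row 1: 20/1 = 20; row 2: 27/3 = 9; row 3: 4/1 = 4. Minimum is 4 at row 3 (u3 leaves); pivot element 1.
Divide row 3 by 1; eliminate column x2 from the other rows.
Second iteration: most negative z-row entry is -2 in column x1, so x1 enters.
Ratio test on column x1 — row 1: 16/1 = 16; row 2: entry -2 ≤ 0; row 3: 4/1 = 4. Minimum is 4 at row 3 (x2 leaves); pivot element 1.
Divide row 3 by 1; eliminate column x1 from the other rows.
After both pivots, the entry at constraint row 3, column u3 is 1.

1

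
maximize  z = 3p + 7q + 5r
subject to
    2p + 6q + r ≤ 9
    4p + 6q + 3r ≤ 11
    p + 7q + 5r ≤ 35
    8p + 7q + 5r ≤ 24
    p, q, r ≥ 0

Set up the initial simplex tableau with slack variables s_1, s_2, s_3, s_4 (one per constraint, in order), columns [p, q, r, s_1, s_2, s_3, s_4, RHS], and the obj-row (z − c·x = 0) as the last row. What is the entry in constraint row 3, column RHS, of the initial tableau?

The RHS of constraint 3 is b_3 = 35.

35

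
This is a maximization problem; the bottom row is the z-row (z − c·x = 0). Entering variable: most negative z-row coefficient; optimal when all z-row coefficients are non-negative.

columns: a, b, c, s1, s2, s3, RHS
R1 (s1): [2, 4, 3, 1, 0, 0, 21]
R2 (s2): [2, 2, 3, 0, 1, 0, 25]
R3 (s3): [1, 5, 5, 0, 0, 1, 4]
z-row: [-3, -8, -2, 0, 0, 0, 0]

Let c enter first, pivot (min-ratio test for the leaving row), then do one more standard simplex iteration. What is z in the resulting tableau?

32/5

Ratio test on column c — row 1: 21/3 = 7; row 2: 25/3 = 25/3; row 3: 4/5 = 4/5. Minimum is 4/5 at row 3 (s3 leaves); pivot element 5.
Pivot on row 3; the z-row RHS becomes 0 − (-2)·(4/5) = 8/5.
Next entering variable (most negative z-row entry -6): b.
Ratio test on column b — row 1: (93/5)/1 = 93/5; row 2: entry -1 ≤ 0; row 3: (4/5)/1 = 4/5. Minimum is 4/5 at row 3 (c leaves); pivot element 1.
After the second pivot the z-row RHS is 8/5 − (-6)·(4/5) = 32/5.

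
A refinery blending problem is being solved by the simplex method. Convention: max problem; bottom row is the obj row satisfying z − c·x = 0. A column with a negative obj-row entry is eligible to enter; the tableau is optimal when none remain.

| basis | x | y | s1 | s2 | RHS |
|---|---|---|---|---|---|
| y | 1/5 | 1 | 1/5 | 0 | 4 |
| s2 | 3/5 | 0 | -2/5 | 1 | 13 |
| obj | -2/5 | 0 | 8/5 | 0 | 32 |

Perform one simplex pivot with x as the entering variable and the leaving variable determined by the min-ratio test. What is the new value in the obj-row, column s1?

Ratio test on column x — row 1: 4/(1/5) = 20; row 2: 13/(3/5) = 65/3. Minimum is 20 at row 1 (y leaves); pivot element 1/5.
Divide row 1 by 1/5; eliminate column x from the other rows.
obj-row update in column s1: 8/5 − (-2/5)·1 = 2.

2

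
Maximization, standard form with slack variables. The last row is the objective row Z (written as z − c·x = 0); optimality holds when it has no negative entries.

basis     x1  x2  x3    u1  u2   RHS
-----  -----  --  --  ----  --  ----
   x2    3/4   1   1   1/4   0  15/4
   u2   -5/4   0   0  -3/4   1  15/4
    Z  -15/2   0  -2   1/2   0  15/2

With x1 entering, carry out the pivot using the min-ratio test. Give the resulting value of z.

45

Ratio test on column x1 — row 1: (15/4)/(3/4) = 5; row 2: entry -5/4 ≤ 0. Minimum is 5 at row 1 (x2 leaves); pivot element 3/4.
Pivot on row 1; the Z-row RHS becomes 15/2 − (-15/2)·5 = 45.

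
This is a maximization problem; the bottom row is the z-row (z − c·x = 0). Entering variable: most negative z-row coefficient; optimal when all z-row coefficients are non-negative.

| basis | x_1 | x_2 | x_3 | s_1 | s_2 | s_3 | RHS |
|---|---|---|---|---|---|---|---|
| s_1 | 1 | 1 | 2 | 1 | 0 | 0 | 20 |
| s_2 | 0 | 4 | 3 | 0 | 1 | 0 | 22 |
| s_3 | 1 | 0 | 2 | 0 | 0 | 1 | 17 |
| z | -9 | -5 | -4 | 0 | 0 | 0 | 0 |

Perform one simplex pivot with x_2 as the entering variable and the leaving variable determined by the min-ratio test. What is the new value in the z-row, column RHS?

Ratio test on column x_2 — row 1: 20/1 = 20; row 2: 22/4 = 11/2; row 3: entry 0 ≤ 0. Minimum is 11/2 at row 2 (s_2 leaves); pivot element 4.
Divide row 2 by 4; eliminate column x_2 from the other rows.
z-row update in column RHS: 0 − (-5)·(11/2) = 55/2.

55/2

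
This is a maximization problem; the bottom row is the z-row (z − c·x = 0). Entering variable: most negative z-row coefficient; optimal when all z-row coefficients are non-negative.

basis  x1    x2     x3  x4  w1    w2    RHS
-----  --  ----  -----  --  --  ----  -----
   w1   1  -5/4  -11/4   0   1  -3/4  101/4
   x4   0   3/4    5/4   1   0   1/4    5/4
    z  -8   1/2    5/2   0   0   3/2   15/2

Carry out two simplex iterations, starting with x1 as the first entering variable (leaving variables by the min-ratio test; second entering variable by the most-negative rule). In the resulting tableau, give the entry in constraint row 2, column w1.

Ratio test on column x1 — row 1: (101/4)/1 = 101/4; row 2: entry 0 ≤ 0. Minimum is 101/4 at row 1 (w1 leaves); pivot element 1.
Divide row 1 by 1; eliminate column x1 from the other rows.
Second iteration: most negative z-row entry is -39/2 in column x3, so x3 enters.
Ratio test on column x3 — row 1: entry -11/4 ≤ 0; row 2: (5/4)/(5/4) = 1. Minimum is 1 at row 2 (x4 leaves); pivot element 5/4.
Divide row 2 by 5/4; eliminate column x3 from the other rows.
After both pivots, the entry at constraint row 2, column w1 is 0.

0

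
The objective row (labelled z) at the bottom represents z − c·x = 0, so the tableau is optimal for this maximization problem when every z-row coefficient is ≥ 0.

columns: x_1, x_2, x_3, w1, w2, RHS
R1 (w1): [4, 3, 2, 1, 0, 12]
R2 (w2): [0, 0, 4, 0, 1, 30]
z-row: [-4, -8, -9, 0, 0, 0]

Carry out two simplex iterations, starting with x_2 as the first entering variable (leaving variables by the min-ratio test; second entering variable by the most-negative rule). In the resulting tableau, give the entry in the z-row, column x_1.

14

Ratio test on column x_2 — row 1: 12/3 = 4; row 2: entry 0 ≤ 0. Minimum is 4 at row 1 (w1 leaves); pivot element 3.
Divide row 1 by 3; eliminate column x_2 from the other rows.
Second iteration: most negative z-row entry is -11/3 in column x_3, so x_3 enters.
Ratio test on column x_3 — row 1: 4/(2/3) = 6; row 2: 30/4 = 15/2. Minimum is 6 at row 1 (x_2 leaves); pivot element 2/3.
Divide row 1 by 2/3; eliminate column x_3 from the other rows.
After both pivots, the entry at the z-row, column x_1 is 14.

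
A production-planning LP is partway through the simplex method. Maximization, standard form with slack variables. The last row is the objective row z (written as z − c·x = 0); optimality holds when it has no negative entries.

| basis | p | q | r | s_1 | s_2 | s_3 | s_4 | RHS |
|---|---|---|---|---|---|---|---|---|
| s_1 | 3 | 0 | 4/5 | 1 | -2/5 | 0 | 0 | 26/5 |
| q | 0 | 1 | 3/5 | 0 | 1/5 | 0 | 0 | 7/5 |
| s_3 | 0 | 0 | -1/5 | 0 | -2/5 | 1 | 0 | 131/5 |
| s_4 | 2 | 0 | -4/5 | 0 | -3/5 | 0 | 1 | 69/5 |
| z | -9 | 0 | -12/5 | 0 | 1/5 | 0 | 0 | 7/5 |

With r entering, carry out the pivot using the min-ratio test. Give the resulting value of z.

Ratio test on column r — row 1: (26/5)/(4/5) = 13/2; row 2: (7/5)/(3/5) = 7/3; row 3: entry -1/5 ≤ 0; row 4: entry -4/5 ≤ 0. Minimum is 7/3 at row 2 (q leaves); pivot element 3/5.
Pivot on row 2; the z-row RHS becomes 7/5 − (-12/5)·(7/3) = 7.

7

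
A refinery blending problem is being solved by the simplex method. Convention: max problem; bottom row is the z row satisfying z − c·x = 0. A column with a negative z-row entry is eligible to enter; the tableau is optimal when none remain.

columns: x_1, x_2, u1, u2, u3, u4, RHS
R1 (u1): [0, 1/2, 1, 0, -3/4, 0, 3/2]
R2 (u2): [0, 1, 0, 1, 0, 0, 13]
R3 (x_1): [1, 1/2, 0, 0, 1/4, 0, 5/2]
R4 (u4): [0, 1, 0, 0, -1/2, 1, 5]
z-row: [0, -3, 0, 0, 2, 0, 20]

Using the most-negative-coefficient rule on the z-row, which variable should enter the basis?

Negative z-row entries: x_2: -3.
The most negative is -3 in column x_2, so x_2 enters.

x_2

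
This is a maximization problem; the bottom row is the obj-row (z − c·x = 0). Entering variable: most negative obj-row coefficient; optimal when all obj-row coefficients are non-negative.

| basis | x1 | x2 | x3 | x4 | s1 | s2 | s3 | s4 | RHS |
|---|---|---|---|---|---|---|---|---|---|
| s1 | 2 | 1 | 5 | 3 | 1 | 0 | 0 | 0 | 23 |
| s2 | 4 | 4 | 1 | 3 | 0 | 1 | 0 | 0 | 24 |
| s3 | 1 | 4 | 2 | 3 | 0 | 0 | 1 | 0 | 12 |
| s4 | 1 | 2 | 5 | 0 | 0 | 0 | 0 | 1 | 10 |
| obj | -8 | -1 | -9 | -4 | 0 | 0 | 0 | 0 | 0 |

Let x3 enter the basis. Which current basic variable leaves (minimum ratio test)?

Column x3 entries and ratios — s1: 23/5 = 23/5; s2: 24/1 = 24; s3: 12/2 = 6; s4: 10/5 = 2.
Smallest ratio is 2 in the row of s4, so s4 leaves.

s4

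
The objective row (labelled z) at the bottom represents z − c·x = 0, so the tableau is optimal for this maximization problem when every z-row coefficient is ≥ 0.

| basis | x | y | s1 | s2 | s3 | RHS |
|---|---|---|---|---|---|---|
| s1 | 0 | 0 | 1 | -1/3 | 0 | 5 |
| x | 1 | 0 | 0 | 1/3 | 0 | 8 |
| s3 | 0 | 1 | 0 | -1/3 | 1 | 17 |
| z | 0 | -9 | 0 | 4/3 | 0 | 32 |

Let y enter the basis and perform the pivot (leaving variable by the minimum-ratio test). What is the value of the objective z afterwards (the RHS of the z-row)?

Ratio test on column y — row 1: entry 0 ≤ 0; row 2: entry 0 ≤ 0; row 3: 17/1 = 17. Minimum is 17 at row 3 (s3 leaves); pivot element 1.
Pivot on row 3; the z-row RHS becomes 32 − (-9)·17 = 185.

185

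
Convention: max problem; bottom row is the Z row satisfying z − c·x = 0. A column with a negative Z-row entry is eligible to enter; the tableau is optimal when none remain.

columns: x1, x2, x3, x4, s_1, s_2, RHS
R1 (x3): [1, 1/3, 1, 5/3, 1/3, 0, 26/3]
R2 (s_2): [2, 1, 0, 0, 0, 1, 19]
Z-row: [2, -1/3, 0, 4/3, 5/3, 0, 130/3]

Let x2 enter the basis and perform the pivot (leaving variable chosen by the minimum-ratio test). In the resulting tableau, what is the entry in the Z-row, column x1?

8/3

Ratio test on column x2 — row 1: (26/3)/(1/3) = 26; row 2: 19/1 = 19. Minimum is 19 at row 2 (s_2 leaves); pivot element 1.
Divide row 2 by 1; eliminate column x2 from the other rows.
Z-row update in column x1: 2 − (-1/3)·2 = 8/3.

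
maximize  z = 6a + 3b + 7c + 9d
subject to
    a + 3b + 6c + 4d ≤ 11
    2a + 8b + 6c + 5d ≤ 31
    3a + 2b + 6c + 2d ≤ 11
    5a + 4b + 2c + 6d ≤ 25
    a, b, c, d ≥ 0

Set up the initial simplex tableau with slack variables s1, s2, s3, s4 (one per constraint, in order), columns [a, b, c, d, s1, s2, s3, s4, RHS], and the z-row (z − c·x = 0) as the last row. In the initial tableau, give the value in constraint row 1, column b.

3

Constraint 1 has coefficient 3 on b.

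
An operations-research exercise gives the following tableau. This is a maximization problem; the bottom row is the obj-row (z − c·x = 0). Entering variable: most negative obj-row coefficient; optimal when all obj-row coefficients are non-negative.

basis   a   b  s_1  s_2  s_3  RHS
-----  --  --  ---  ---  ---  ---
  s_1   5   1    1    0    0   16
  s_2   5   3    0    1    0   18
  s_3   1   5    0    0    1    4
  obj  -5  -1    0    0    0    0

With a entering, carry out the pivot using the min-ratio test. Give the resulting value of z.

16

Ratio test on column a — row 1: 16/5 = 16/5; row 2: 18/5 = 18/5; row 3: 4/1 = 4. Minimum is 16/5 at row 1 (s_1 leaves); pivot element 5.
Pivot on row 1; the obj-row RHS becomes 0 − (-5)·(16/5) = 16.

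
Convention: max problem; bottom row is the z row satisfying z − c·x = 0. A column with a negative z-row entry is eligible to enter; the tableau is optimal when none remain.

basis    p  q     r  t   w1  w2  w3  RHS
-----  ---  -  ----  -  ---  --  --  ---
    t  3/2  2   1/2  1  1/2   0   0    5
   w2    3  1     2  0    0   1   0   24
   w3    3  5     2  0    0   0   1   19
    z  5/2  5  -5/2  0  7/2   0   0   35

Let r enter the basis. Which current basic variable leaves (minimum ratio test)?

w3

Column r entries and ratios — t: 5/(1/2) = 10; w2: 24/2 = 12; w3: 19/2 = 19/2.
Smallest ratio is 19/2 in the row of w3, so w3 leaves.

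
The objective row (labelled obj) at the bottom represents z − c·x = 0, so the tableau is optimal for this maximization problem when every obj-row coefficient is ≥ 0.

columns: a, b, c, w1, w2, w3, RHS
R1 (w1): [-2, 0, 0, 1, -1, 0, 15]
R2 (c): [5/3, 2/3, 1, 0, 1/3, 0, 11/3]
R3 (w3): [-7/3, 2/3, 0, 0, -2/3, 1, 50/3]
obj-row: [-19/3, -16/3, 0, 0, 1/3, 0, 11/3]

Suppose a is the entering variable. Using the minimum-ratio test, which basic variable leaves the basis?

c

Column a entries and ratios — w1: -2 ≤ 0, skip; c: (11/3)/(5/3) = 11/5; w3: -7/3 ≤ 0, skip.
Smallest ratio is 11/5 in the row of c, so c leaves.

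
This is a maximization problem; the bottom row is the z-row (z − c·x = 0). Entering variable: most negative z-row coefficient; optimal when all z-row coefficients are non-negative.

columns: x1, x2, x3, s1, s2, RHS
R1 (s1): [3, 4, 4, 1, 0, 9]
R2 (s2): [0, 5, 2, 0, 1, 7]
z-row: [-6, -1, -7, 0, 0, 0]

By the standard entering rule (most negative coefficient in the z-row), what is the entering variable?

Negative z-row entries: x1: -6, x2: -1, x3: -7.
The most negative is -7 in column x3, so x3 enters.

x3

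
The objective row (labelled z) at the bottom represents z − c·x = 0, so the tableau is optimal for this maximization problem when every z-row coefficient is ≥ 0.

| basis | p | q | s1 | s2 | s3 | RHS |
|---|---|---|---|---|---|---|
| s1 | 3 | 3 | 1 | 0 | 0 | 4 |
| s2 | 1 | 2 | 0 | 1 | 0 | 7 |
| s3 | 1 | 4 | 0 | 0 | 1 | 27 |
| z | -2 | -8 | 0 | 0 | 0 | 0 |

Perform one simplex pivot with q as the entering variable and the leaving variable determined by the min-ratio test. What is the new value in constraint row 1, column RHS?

Ratio test on column q — row 1: 4/3 = 4/3; row 2: 7/2 = 7/2; row 3: 27/4 = 27/4. Minimum is 4/3 at row 1 (s1 leaves); pivot element 3.
Divide row 1 by 3; eliminate column q from the other rows.
In the new row 1, the RHS entry is the old entry divided by the pivot: 4/3 = 4/3.

4/3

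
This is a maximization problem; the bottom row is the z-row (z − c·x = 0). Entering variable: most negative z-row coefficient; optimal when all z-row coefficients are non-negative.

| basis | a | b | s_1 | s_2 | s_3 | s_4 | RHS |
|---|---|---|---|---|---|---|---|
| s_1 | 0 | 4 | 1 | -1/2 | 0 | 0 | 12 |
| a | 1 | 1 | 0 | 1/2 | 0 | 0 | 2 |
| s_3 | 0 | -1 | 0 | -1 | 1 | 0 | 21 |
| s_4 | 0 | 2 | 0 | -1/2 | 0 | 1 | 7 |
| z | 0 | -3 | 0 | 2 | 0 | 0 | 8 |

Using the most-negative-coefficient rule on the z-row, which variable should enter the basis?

b

Negative z-row entries: b: -3.
The most negative is -3 in column b, so b enters.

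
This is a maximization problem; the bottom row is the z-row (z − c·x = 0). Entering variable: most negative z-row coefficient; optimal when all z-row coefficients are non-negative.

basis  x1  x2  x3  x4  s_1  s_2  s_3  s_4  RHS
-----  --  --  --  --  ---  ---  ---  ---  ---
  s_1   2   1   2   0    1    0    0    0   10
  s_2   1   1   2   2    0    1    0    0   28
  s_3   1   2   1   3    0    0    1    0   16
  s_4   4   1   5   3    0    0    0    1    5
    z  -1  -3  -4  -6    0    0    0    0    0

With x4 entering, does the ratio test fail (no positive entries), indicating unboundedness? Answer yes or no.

Column x4 has positive entries in row(s) 2, 3, 4, so the ratio test bounds it — not unbounded.

no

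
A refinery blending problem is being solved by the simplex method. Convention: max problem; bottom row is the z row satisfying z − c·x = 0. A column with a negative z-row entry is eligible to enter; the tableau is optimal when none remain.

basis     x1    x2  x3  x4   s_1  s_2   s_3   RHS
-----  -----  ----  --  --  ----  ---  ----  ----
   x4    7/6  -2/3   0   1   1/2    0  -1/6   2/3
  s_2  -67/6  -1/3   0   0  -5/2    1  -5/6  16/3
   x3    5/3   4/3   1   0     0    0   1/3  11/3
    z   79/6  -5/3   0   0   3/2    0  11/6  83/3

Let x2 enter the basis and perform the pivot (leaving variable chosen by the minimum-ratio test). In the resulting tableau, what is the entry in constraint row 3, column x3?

3/4

Ratio test on column x2 — row 1: entry -2/3 ≤ 0; row 2: entry -1/3 ≤ 0; row 3: (11/3)/(4/3) = 11/4. Minimum is 11/4 at row 3 (x3 leaves); pivot element 4/3.
Divide row 3 by 4/3; eliminate column x2 from the other rows.
In the new row 3, the x3 entry is the old entry divided by the pivot: 1/(4/3) = 3/4.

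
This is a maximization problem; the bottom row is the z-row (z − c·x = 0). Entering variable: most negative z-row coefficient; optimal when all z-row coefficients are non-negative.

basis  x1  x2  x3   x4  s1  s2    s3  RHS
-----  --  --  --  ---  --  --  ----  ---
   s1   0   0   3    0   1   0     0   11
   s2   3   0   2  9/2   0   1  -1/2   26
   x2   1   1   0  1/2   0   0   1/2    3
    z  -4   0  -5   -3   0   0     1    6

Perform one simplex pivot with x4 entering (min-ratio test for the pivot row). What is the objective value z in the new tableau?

Ratio test on column x4 — row 1: entry 0 ≤ 0; row 2: 26/(9/2) = 52/9; row 3: 3/(1/2) = 6. Minimum is 52/9 at row 2 (s2 leaves); pivot element 9/2.
Pivot on row 2; the z-row RHS becomes 6 − (-3)·(52/9) = 70/3.

70/3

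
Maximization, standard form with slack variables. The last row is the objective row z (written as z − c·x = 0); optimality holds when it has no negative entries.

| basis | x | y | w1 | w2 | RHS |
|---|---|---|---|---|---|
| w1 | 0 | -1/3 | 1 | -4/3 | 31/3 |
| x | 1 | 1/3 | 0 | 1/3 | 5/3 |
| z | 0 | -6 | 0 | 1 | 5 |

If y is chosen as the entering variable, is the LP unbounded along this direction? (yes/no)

Column y has positive entries in row(s) 2, so the ratio test bounds it — not unbounded.

no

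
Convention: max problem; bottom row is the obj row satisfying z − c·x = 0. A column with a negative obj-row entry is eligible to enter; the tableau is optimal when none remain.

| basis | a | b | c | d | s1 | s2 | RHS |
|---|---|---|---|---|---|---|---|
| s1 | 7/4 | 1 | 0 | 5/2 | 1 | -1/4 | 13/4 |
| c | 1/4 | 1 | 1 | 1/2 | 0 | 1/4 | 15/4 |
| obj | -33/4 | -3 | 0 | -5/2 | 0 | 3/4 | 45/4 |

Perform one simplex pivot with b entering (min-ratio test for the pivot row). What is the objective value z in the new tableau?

Ratio test on column b — row 1: (13/4)/1 = 13/4; row 2: (15/4)/1 = 15/4. Minimum is 13/4 at row 1 (s1 leaves); pivot element 1.
Pivot on row 1; the obj-row RHS becomes 45/4 − (-3)·(13/4) = 21.

21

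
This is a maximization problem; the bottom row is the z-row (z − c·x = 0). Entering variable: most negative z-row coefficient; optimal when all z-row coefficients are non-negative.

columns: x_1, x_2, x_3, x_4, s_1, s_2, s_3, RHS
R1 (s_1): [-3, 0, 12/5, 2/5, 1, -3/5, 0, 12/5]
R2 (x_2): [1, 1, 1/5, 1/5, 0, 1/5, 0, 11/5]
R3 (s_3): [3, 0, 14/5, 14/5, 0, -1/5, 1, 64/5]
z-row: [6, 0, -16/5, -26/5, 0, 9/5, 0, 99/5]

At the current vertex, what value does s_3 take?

s_3 is basic (row 3); its value is the RHS of that row, 64/5.

64/5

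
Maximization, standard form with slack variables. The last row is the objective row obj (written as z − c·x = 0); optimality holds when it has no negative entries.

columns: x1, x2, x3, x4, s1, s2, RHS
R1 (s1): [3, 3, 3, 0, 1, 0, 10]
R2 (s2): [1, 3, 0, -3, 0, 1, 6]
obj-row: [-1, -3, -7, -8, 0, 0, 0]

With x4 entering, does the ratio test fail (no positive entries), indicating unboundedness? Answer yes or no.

Every constraint-row entry in column x4 is ≤ 0, so increasing x4 is unbounded.

yes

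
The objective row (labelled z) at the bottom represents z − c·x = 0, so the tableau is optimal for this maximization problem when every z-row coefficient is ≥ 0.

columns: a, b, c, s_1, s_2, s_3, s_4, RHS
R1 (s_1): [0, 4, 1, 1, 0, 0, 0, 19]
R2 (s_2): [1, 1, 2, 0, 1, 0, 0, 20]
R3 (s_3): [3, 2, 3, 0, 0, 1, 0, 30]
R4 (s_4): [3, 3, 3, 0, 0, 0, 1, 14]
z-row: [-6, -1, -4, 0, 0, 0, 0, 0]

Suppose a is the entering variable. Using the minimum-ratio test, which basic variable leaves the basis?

s_4

Column a entries and ratios — s_1: 0 ≤ 0, skip; s_2: 20/1 = 20; s_3: 30/3 = 10; s_4: 14/3 = 14/3.
Smallest ratio is 14/3 in the row of s_4, so s_4 leaves.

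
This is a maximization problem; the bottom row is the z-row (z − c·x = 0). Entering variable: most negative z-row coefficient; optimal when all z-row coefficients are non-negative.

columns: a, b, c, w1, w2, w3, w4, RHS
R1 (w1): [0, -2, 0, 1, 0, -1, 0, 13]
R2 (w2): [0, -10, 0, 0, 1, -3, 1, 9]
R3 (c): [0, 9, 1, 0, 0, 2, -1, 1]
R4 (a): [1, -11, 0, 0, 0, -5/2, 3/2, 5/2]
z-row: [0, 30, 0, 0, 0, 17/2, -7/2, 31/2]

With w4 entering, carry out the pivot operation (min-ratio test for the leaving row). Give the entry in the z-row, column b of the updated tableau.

13/3

Ratio test on column w4 — row 1: entry 0 ≤ 0; row 2: 9/1 = 9; row 3: entry -1 ≤ 0; row 4: (5/2)/(3/2) = 5/3. Minimum is 5/3 at row 4 (a leaves); pivot element 3/2.
Divide row 4 by 3/2; eliminate column w4 from the other rows.
z-row update in column b: 30 − (-7/2)·(-22/3) = 13/3.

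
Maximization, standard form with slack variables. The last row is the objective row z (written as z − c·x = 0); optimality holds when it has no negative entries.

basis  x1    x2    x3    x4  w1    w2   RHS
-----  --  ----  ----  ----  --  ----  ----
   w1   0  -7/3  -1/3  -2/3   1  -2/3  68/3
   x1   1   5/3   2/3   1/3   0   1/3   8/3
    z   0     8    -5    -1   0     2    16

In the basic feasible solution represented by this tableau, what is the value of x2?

x2 is not in the basis, so in the current basic feasible solution x2 = 0.

0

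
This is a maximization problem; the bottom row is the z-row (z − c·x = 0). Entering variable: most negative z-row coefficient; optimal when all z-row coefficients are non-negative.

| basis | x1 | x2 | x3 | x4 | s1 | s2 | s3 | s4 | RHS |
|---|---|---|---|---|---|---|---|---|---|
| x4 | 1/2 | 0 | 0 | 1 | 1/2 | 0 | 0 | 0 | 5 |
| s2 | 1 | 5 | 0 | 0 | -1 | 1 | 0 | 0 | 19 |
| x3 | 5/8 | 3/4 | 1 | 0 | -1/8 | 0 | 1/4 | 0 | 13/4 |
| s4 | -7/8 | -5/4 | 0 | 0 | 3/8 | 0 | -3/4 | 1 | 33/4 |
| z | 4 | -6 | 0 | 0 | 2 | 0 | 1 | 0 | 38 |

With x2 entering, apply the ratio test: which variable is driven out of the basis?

s2

Column x2 entries and ratios — x4: 0 ≤ 0, skip; s2: 19/5 = 19/5; x3: (13/4)/(3/4) = 13/3; s4: -5/4 ≤ 0, skip.
Smallest ratio is 19/5 in the row of s2, so s2 leaves.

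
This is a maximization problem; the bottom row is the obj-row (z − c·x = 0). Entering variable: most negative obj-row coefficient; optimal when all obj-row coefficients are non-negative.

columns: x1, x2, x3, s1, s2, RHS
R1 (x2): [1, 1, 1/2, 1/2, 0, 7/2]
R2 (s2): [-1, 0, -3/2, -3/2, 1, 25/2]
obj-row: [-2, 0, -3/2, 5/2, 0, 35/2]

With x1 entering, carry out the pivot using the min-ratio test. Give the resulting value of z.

49/2

Ratio test on column x1 — row 1: (7/2)/1 = 7/2; row 2: entry -1 ≤ 0. Minimum is 7/2 at row 1 (x2 leaves); pivot element 1.
Pivot on row 1; the obj-row RHS becomes 35/2 − (-2)·(7/2) = 49/2.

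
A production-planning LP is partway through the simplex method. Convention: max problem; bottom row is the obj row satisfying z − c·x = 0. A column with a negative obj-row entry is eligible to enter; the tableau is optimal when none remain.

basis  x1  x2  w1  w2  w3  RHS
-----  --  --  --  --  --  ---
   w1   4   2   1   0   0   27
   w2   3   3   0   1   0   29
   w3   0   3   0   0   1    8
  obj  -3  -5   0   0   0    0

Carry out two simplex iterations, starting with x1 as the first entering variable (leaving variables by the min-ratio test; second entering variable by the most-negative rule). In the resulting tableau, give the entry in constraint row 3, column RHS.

Ratio test on column x1 — row 1: 27/4 = 27/4; row 2: 29/3 = 29/3; row 3: entry 0 ≤ 0. Minimum is 27/4 at row 1 (w1 leaves); pivot element 4.
Divide row 1 by 4; eliminate column x1 from the other rows.
Second iteration: most negative obj-row entry is -7/2 in column x2, so x2 enters.
Ratio test on column x2 — row 1: (27/4)/(1/2) = 27/2; row 2: (35/4)/(3/2) = 35/6; row 3: 8/3 = 8/3. Minimum is 8/3 at row 3 (w3 leaves); pivot element 3.
Divide row 3 by 3; eliminate column x2 from the other rows.
After both pivots, the entry at constraint row 3, column RHS is 8/3.

8/3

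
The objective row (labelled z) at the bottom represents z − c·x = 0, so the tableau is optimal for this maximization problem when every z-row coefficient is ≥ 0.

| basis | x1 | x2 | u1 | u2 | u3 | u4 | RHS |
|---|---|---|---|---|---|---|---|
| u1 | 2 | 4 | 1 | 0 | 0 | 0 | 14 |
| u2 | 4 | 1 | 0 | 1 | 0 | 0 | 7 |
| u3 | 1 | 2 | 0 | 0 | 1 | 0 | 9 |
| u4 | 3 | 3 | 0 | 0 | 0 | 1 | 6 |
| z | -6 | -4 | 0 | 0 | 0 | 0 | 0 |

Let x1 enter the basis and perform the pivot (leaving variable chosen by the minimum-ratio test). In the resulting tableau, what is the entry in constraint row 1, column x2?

7/2

Ratio test on column x1 — row 1: 14/2 = 7; row 2: 7/4 = 7/4; row 3: 9/1 = 9; row 4: 6/3 = 2. Minimum is 7/4 at row 2 (u2 leaves); pivot element 4.
Divide row 2 by 4; eliminate column x1 from the other rows.
Row 1 update in column x2: 4 − 2·(1/4) = 7/2.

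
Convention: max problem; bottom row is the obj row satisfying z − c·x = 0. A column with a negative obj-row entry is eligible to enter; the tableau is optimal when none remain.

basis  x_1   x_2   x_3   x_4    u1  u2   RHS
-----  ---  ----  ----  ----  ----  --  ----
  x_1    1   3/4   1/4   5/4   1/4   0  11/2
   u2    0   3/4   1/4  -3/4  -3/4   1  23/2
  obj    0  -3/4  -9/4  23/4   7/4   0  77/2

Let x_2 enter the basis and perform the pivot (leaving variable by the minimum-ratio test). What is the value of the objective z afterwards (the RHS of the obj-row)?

44

Ratio test on column x_2 — row 1: (11/2)/(3/4) = 22/3; row 2: (23/2)/(3/4) = 46/3. Minimum is 22/3 at row 1 (x_1 leaves); pivot element 3/4.
Pivot on row 1; the obj-row RHS becomes 77/2 − (-3/4)·(22/3) = 44.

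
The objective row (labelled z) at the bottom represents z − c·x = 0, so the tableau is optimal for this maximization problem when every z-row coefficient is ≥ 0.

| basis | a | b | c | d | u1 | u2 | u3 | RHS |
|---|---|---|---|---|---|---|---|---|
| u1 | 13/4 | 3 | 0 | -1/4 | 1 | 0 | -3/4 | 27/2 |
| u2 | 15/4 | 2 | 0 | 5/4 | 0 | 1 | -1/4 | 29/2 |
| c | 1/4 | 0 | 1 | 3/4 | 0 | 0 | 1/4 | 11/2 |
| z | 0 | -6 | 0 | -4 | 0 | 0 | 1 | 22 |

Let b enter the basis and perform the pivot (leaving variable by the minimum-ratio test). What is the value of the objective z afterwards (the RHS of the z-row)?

49

Ratio test on column b — row 1: (27/2)/3 = 9/2; row 2: (29/2)/2 = 29/4; row 3: entry 0 ≤ 0. Minimum is 9/2 at row 1 (u1 leaves); pivot element 3.
Pivot on row 1; the z-row RHS becomes 22 − (-6)·(9/2) = 49.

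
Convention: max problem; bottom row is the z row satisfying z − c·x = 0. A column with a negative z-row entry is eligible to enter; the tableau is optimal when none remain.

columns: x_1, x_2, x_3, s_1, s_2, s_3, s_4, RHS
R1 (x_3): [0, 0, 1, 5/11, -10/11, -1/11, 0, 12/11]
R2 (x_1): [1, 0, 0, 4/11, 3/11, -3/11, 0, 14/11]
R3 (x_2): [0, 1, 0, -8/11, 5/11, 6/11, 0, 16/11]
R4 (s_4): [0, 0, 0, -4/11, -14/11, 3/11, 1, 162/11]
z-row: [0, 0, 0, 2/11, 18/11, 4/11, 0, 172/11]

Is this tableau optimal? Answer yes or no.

Every z-row coefficient is ≥ 0, so the tableau is optimal.

yes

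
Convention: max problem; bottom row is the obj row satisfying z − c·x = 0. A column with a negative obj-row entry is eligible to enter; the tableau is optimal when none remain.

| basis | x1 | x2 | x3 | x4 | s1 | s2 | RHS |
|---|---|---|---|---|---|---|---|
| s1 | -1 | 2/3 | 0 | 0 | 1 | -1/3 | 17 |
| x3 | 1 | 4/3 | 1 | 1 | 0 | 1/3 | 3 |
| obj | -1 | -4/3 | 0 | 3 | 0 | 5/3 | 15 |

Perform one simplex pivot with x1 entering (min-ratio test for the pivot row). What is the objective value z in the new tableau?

Ratio test on column x1 — row 1: entry -1 ≤ 0; row 2: 3/1 = 3. Minimum is 3 at row 2 (x3 leaves); pivot element 1.
Pivot on row 2; the obj-row RHS becomes 15 − (-1)·3 = 18.

18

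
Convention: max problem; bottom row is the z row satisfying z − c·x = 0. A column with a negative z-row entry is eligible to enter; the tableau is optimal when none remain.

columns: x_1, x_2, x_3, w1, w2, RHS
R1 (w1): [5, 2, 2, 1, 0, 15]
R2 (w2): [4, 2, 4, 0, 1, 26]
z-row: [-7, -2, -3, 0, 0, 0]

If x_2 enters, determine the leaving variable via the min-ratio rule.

Column x_2 entries and ratios — w1: 15/2 = 15/2; w2: 26/2 = 13.
Smallest ratio is 15/2 in the row of w1, so w1 leaves.

w1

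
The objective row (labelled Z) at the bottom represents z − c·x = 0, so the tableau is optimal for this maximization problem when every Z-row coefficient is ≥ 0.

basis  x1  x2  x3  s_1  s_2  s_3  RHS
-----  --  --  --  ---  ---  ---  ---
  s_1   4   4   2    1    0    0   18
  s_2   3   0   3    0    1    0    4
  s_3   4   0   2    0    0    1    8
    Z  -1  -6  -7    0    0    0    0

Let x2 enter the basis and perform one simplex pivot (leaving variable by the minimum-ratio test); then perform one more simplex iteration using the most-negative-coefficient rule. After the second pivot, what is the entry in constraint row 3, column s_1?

Ratio test on column x2 — row 1: 18/4 = 9/2; row 2: entry 0 ≤ 0; row 3: entry 0 ≤ 0. Minimum is 9/2 at row 1 (s_1 leaves); pivot element 4.
Divide row 1 by 4; eliminate column x2 from the other rows.
Second iteration: most negative Z-row entry is -4 in column x3, so x3 enters.
Ratio test on column x3 — row 1: (9/2)/(1/2) = 9; row 2: 4/3 = 4/3; row 3: 8/2 = 4. Minimum is 4/3 at row 2 (s_2 leaves); pivot element 3.
Divide row 2 by 3; eliminate column x3 from the other rows.
After both pivots, the entry at constraint row 3, column s_1 is 0.

0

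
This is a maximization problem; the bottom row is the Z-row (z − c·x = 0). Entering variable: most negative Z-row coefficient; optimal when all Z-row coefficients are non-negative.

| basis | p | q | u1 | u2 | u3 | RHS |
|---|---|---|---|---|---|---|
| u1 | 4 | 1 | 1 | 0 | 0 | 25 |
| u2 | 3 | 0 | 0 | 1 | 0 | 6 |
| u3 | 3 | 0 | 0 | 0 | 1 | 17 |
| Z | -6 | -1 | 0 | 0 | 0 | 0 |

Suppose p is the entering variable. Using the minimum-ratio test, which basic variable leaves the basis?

u2

Column p entries and ratios — u1: 25/4 = 25/4; u2: 6/3 = 2; u3: 17/3 = 17/3.
Smallest ratio is 2 in the row of u2, so u2 leaves.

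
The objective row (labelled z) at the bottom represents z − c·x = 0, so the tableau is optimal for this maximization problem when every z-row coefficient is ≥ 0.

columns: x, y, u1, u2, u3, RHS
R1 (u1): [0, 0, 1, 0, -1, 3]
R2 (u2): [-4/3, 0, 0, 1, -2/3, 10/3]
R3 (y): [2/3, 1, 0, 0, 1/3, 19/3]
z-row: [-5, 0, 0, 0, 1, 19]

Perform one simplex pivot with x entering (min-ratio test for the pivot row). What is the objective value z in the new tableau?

Ratio test on column x — row 1: entry 0 ≤ 0; row 2: entry -4/3 ≤ 0; row 3: (19/3)/(2/3) = 19/2. Minimum is 19/2 at row 3 (y leaves); pivot element 2/3.
Pivot on row 3; the z-row RHS becomes 19 − (-5)·(19/2) = 133/2.

133/2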